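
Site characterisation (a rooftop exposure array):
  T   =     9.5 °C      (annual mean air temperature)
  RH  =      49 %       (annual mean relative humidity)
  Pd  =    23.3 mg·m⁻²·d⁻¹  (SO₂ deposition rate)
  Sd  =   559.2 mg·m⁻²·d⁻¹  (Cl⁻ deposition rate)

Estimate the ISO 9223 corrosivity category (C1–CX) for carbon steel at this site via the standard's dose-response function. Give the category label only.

carbon steel: temperature factor f = +0.150·(-0.5) = -0.0750
  SO₂ term: 1.77·23.3^0.52·exp(0.02·49-0.0750) = 22.49
  Sd branch = 0.102·Sd^0.62·e^(0.033·RH+0.04·T) = 37.96 μm/a
  sum: 22.49 + 37.96 → r_corr = 60.46 μm/a
60.5 μm/a falls in (50, 80] for carbon steel → category C4

C4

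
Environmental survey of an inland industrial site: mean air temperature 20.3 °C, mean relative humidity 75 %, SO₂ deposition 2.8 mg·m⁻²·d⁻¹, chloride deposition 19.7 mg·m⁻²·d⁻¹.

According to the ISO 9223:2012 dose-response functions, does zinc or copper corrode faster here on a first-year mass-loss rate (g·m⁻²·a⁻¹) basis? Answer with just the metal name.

zinc: f(T) = -0.071·(T−10) [T>10 °C] = -0.7313
  SO₂ term: 0.0129·2.8^0.44·exp(0.046·75-0.7313) = 0.3076
  Sd branch = 0.0175·Sd^0.57·e^(0.008·RH+0.085·T) = 0.9791 μm/a
  r_corr = 0.3076 + 0.9791 = 1.287 μm/a
  mass loss = 1.287 μm/a × 7.14 g/cm³ = 9.188 g·m⁻²·a⁻¹
copper: f(T) = -0.080·(T−10) [T>10 °C] = -0.8240
  SO₂ term: 0.0053·2.8^0.26·exp(0.059·75-0.8240) = 0.2538
  Sd branch = 0.01025·Sd^0.27·e^(0.036·RH+0.049·T) = 0.9222 μm/a
  sum: 0.2538 + 0.9222 → r_corr = 1.176 μm/a
  mass loss = 1.176 μm/a × 8.96 g/cm³ = 10.54 g·m⁻²·a⁻¹
Ordering by g·m⁻²·a⁻¹: copper (10.5) > zinc (9.19)

copper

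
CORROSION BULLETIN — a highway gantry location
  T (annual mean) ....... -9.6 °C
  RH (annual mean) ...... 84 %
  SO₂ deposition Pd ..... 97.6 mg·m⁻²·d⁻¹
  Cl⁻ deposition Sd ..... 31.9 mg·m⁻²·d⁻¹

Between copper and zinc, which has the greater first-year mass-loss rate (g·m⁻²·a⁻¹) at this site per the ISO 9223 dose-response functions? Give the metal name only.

zinc

copper: temperature factor f = +0.126·(-19.6) = -2.4696
  Pd branch = 0.0053·Pd^0.26·e^(0.059·RH+f) = 0.2096 μm/a
  Sd branch = 0.01025·Sd^0.27·e^(0.036·RH+0.049·T) = 0.3356 μm/a
  r_corr = 0.2096 + 0.3356 = 0.5451 μm/a
  mass loss = 0.5451 μm/a × 8.96 g/cm³ = 4.884 g·m⁻²·a⁻¹
zinc: T≤10 °C ⇒ hinge +0.038·(-9.6−10) = -0.7448
  Pd branch = 0.0129·Pd^0.44·e^(0.046·RH+f) = 2.191 μm/a
  Cl⁻ term: 0.0175·31.9^0.57·exp(0.008·84+0.085·-9.6) = 0.1091
  sum: 2.191 + 0.1091 → r_corr = 2.3 μm/a
  mass loss = 2.3 μm/a × 7.14 g/cm³ = 16.42 g·m⁻²·a⁻¹
Ordering by g·m⁻²·a⁻¹: zinc (16.4) > copper (4.88)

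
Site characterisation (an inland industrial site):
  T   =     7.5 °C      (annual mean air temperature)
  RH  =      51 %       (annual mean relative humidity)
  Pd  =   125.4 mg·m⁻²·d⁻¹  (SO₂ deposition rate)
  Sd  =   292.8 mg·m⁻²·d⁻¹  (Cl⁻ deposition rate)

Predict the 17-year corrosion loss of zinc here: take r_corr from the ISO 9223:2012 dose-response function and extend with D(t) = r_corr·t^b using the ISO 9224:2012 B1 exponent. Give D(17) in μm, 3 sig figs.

zinc: T≤10 °C ⇒ hinge +0.038·(7.5−10) = -0.0950
  sulphur-dioxide contribution → 1.027 μm/a
  chloride contribution → 1.268 μm/a
  total first-year rate 2.294 μm/a
Power-law: D(17) = r_corr · 17^0.813
  D(17) = 2.294 × 17^0.813 = 2.294 × 10.01 = 22.96 μm

D(17) = 23.0 μm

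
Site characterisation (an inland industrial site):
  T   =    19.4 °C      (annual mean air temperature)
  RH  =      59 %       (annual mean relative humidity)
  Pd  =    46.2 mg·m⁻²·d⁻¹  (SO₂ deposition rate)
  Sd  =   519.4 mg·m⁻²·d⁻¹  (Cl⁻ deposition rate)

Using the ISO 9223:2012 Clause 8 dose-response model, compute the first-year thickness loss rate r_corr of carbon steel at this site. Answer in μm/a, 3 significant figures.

r_corr = 100 μm/a

carbon steel: T>10 °C ⇒ hinge -0.054·(19.4−10) = -0.5076
  SO₂ term: 1.77·46.2^0.52·exp(0.02·59-0.5076) = 25.45
  Cl⁻ term: 0.102·519.4^0.62·exp(0.033·59+0.04·19.4) = 74.95
  sum: 25.45 + 74.95 → r_corr = 100.4 μm/a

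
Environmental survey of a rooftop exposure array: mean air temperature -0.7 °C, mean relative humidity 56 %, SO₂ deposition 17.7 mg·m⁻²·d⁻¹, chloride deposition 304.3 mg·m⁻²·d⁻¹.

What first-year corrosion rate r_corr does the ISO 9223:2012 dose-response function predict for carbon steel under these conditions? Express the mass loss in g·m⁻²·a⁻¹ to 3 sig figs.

carbon steel: f(T) = +0.150·(T−10) [T≤10 °C] = -1.6050
  Pd branch = 1.77·Pd^0.52·e^(0.02·RH+f) = 4.856 μm/a
  Cl⁻ term: 0.102·304.3^0.62·exp(0.033·56+0.04·-0.7) = 21.81
  r_corr = 4.856 + 21.81 = 26.67 μm/a
Convert to mass loss: 26.67 μm/a × 7.85 g/cm³ = 209.3 g·m⁻²·a⁻¹

r_corr = 209 g·m⁻²·a⁻¹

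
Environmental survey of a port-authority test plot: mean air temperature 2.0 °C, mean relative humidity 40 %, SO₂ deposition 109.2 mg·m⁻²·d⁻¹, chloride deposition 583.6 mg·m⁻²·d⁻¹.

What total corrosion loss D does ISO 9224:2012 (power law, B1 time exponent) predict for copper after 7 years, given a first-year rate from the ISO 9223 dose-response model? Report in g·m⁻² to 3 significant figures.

D(7) = 11.0 g·m⁻²

copper: f(T) = +0.126·(T−10) [T≤10 °C] = -1.0080
  sulphur-dioxide contribution → 0.0694 μm/a
  chloride contribution → 0.2664 μm/a
  ⇒ r_corr(copper) = 0.3358 μm/a
Long-term exponent b (ISO 9224 Table 2, B1) = 0.667
  D(7) = 0.3358 × 7^0.667 = 0.3358 × 3.662 = 1.23 μm
  Mass loss = 1.23 μm × 8.96 g/cm³ = 11.02 g·m⁻²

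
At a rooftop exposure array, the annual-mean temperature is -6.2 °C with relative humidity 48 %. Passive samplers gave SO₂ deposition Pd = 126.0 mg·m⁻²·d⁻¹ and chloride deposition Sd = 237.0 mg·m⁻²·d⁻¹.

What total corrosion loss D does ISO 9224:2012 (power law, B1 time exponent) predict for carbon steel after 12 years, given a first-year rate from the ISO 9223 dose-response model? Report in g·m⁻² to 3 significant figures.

D(12) = 476 g·m⁻²

carbon steel: temperature factor f = +0.150·(-16.2) = -2.4300
  SO₂ term: 1.77·126.0^0.52·exp(0.02·48-2.4300) = 5.032
  Cl⁻ term: 0.102·237.0^0.62·exp(0.033·48+0.04·-6.2) = 11.51
  r_corr = 5.032 + 11.51 = 16.54 μm/a
Power-law: D(12) = r_corr · 12^0.523
  D(12) = 16.54 × 12^0.523 = 16.54 × 3.668 = 60.68 μm
  Mass loss = 60.68 μm × 7.85 g/cm³ = 476.4 g·m⁻²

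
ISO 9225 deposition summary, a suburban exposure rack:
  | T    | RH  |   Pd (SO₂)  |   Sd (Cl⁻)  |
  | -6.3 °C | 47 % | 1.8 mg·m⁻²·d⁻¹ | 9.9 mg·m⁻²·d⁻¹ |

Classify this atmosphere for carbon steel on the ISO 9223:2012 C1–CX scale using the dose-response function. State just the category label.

carbon steel: T≤10 °C ⇒ hinge +0.150·(-6.3−10) = -2.4450
  SO₂ term: 1.77·1.8^0.52·exp(0.02·47-2.4450) = 0.5335
  Cl⁻ term: 0.102·9.9^0.62·exp(0.033·47+0.04·-6.3) = 1.549
  r_corr = 0.5335 + 1.549 = 2.082 μm/a
ISO 9223 Table 2 (carbon steel): 1.3 < 2.08 ≤ 25 μm/a ⇒ C2

C2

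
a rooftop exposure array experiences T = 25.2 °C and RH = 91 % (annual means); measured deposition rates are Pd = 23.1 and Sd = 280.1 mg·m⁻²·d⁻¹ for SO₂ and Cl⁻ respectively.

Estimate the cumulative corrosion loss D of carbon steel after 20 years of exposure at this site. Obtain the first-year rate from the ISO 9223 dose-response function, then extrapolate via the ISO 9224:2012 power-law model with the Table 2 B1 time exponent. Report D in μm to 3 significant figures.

carbon steel: temperature factor f = -0.054·(15.2) = -0.8208
  SO₂ term: 1.77·23.1^0.52·exp(0.02·91-0.8208) = 24.6
  Sd branch = 0.102·Sd^0.62·e^(0.033·RH+0.04·T) = 185.3 μm/a
  sum: 24.6 + 185.3 → r_corr = 209.9 μm/a
Long-term exponent b (ISO 9224 Table 2, B1) = 0.523
  D(20) = 209.9 × 20^0.523 = 209.9 × 4.791 = 1006 μm

D(20) = 1.01e+03 μm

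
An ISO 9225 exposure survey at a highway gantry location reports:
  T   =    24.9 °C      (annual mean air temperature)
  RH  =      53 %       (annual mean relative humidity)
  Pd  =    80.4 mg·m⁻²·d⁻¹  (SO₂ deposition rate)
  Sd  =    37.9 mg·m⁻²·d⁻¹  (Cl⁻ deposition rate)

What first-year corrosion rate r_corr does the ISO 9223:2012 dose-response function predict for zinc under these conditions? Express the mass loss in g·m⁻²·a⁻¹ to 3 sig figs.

zinc: T>10 °C ⇒ hinge -0.071·(24.9−10) = -1.0579
  SO₂ term: 0.0129·80.4^0.44·exp(0.046·53-1.0579) = 0.3534
  Sd branch = 0.0175·Sd^0.57·e^(0.008·RH+0.085·T) = 1.763 μm/a
  r_corr = 0.3534 + 1.763 = 2.116 μm/a
Convert to mass loss: 2.116 μm/a × 7.14 g/cm³ = 15.11 g·m⁻²·a⁻¹

r_corr = 15.1 g·m⁻²·a⁻¹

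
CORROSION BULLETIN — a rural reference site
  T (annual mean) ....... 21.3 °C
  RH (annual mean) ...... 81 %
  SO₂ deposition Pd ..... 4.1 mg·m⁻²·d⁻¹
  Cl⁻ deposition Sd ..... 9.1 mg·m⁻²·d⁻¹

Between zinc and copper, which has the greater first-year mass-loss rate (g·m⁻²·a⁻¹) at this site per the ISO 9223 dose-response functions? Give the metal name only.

copper

zinc: f(T) = -0.071·(T−10) [T>10 °C] = -0.8023
  Pd branch = 0.0129·Pd^0.44·e^(0.046·RH+f) = 0.4466 μm/a
  Cl⁻ term: 0.0175·9.1^0.57·exp(0.008·81+0.085·21.3) = 0.7201
  sum: 0.4466 + 0.7201 → r_corr = 1.167 μm/a
  mass loss = 1.167 μm/a × 7.14 g/cm³ = 8.331 g·m⁻²·a⁻¹
copper: temperature factor f = -0.080·(11.3) = -0.9040
  SO₂ term: 0.0053·4.1^0.26·exp(0.059·81-0.9040) = 0.3685
  Cl⁻ term: 0.01025·9.1^0.27·exp(0.036·81+0.049·21.3) = 0.9758
  r_corr = 0.3685 + 0.9758 = 1.344 μm/a
  mass loss = 1.344 μm/a × 8.96 g/cm³ = 12.04 g·m⁻²·a⁻¹
Ordering by g·m⁻²·a⁻¹: copper (12) > zinc (8.33)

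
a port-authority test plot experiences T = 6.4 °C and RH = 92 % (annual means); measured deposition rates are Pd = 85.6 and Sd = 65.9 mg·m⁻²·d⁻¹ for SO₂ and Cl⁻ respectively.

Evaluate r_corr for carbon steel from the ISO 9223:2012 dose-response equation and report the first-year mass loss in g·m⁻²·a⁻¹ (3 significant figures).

r_corr = 805 g·m⁻²·a⁻¹

carbon steel: T≤10 °C ⇒ hinge +0.150·(6.4−10) = -0.5400
  SO₂ term: 1.77·85.6^0.52·exp(0.02·92-0.5400) = 65.68
  Cl⁻ term: 0.102·65.9^0.62·exp(0.033·92+0.04·6.4) = 36.81
  r_corr = 65.68 + 36.81 = 102.5 μm/a
Convert to mass loss: 102.5 μm/a × 7.85 g/cm³ = 804.6 g·m⁻²·a⁻¹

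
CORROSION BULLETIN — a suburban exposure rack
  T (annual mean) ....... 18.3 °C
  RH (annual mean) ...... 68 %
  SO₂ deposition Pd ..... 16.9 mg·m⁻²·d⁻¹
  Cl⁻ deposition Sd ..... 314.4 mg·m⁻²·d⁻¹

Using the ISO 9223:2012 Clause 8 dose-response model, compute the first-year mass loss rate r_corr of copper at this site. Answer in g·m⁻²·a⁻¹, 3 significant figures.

r_corr = 15.1 g·m⁻²·a⁻¹

copper: f(T) = -0.080·(T−10) [T>10 °C] = -0.6640
  Pd branch = 0.0053·Pd^0.26·e^(0.059·RH+f) = 0.3144 μm/a
  Cl⁻ term: 0.01025·314.4^0.27·exp(0.036·68+0.049·18.3) = 1.373
  sum: 0.3144 + 1.373 → r_corr = 1.687 μm/a
Convert to mass loss: 1.687 μm/a × 8.96 g/cm³ = 15.12 g·m⁻²·a⁻¹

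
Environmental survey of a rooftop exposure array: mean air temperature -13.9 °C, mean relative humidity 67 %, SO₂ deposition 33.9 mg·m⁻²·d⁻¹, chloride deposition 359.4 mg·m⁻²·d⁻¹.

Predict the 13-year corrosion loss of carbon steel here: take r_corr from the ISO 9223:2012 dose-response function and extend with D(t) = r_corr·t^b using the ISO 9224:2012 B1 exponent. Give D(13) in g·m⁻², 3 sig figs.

D(13) = 651 g·m⁻²

carbon steel: T≤10 °C ⇒ hinge +0.150·(-13.9−10) = -3.5850
  Pd branch = 1.77·Pd^0.52·e^(0.02·RH+f) = 1.171 μm/a
  Cl⁻ term: 0.102·359.4^0.62·exp(0.033·67+0.04·-13.9) = 20.5
  sum: 1.171 + 20.5 → r_corr = 21.67 μm/a
Power-law: D(13) = r_corr · 13^0.523
  D(13) = 21.67 × 13^0.523 = 21.67 × 3.825 = 82.9 μm
  Mass loss = 82.9 μm × 7.85 g/cm³ = 650.7 g·m⁻²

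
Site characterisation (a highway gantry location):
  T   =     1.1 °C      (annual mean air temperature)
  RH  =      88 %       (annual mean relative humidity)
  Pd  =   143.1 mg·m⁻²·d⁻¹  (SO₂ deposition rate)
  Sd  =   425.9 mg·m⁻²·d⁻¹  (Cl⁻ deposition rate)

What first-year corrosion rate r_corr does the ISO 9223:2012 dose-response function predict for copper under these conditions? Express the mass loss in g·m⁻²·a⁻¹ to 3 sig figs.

r_corr = 21.9 g·m⁻²·a⁻¹

copper: T≤10 °C ⇒ hinge +0.126·(1.1−10) = -1.1214
  sulphur-dioxide contribution → 1.129 μm/a
  chloride contribution → 1.318 μm/a
  ⇒ r_corr(copper) = 2.447 μm/a
Convert to mass loss: 2.447 μm/a × 8.96 g/cm³ = 21.92 g·m⁻²·a⁻¹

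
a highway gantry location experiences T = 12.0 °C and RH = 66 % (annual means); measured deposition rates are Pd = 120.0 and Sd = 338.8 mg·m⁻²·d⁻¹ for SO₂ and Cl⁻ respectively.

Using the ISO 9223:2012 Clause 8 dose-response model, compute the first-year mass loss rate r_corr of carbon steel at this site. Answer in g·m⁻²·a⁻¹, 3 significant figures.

r_corr = 986 g·m⁻²·a⁻¹

carbon steel: f(T) = -0.054·(T−10) [T>10 °C] = -0.1080
  Pd branch = 1.77·Pd^0.52·e^(0.02·RH+f) = 71.7 μm/a
  Cl⁻ term: 0.102·338.8^0.62·exp(0.033·66+0.04·12.0) = 53.89
  r_corr = 71.7 + 53.89 = 125.6 μm/a
Convert to mass loss: 125.6 μm/a × 7.85 g/cm³ = 985.9 g·m⁻²·a⁻¹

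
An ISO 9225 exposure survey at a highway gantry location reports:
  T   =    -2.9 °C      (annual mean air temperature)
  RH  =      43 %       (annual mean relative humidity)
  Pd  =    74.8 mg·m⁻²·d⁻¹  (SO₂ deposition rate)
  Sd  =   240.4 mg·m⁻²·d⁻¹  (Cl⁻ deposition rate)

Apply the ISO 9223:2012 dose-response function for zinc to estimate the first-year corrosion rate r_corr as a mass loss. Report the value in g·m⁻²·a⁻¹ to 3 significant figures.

r_corr = 5.86 g·m⁻²·a⁻¹

zinc: f(T) = +0.038·(T−10) [T≤10 °C] = -0.4902
  sulphur-dioxide contribution → 0.3813 μm/a
  chloride contribution → 0.4391 μm/a
  ⇒ r_corr(zinc) = 0.8203 μm/a
Convert to mass loss: 0.8203 μm/a × 7.14 g/cm³ = 5.857 g·m⁻²·a⁻¹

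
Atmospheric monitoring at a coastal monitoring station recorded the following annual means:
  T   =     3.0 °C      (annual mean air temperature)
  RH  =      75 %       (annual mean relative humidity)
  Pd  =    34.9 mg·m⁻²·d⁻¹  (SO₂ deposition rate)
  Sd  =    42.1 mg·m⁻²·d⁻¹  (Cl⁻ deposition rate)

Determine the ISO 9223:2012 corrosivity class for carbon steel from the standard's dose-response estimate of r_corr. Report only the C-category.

carbon steel: T≤10 °C ⇒ hinge +0.150·(3.0−10) = -1.0500
  sulphur-dioxide contribution → 17.61 μm/a
  chloride contribution → 13.89 μm/a
  ⇒ r_corr(carbon steel) = 31.49 μm/a
31.5 μm/a falls in (25, 50] for carbon steel → category C3

C3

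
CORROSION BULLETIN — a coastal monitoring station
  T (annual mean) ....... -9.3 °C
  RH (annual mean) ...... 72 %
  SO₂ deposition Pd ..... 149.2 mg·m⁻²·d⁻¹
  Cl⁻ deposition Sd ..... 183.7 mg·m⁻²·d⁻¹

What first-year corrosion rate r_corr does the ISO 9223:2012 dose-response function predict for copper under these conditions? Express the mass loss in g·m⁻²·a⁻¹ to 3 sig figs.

copper: temperature factor f = +0.126·(-19.3) = -2.4318
  sulphur-dioxide contribution → 0.1197 μm/a
  chloride contribution → 0.3547 μm/a
  total first-year rate 0.4744 μm/a
Convert to mass loss: 0.4744 μm/a × 8.96 g/cm³ = 4.251 g·m⁻²·a⁻¹

r_corr = 4.25 g·m⁻²·a⁻¹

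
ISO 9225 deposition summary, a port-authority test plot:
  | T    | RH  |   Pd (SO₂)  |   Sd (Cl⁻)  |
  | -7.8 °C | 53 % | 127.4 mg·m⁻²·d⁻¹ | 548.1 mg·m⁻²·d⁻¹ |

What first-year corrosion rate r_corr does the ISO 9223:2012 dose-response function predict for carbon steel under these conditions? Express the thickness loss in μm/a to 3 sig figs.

r_corr = 25.8 μm/a

carbon steel: T≤10 °C ⇒ hinge +0.150·(-7.8−10) = -2.6700
  sulphur-dioxide contribution → 4.4 μm/a
  chloride contribution → 21.42 μm/a
  total first-year rate 25.82 μm/a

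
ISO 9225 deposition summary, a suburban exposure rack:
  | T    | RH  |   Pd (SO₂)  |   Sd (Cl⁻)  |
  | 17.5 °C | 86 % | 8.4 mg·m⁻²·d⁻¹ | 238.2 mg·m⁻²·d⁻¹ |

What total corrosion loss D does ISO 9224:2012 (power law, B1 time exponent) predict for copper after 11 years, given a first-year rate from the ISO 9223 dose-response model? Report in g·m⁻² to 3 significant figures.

copper: temperature factor f = -0.080·(7.5) = -0.6000
  Pd branch = 0.0053·Pd^0.26·e^(0.059·RH+f) = 0.8084 μm/a
  Cl⁻ term: 0.01025·238.2^0.27·exp(0.036·86+0.049·17.5) = 2.341
  sum: 0.8084 + 2.341 → r_corr = 3.15 μm/a
Long-term exponent b (ISO 9224 Table 2, B1) = 0.667
  D(11) = 3.15 × 11^0.667 = 3.15 × 4.95 = 15.59 μm
  Mass loss = 15.59 μm × 8.96 g/cm³ = 139.7 g·m⁻²

D(11) = 140 g·m⁻²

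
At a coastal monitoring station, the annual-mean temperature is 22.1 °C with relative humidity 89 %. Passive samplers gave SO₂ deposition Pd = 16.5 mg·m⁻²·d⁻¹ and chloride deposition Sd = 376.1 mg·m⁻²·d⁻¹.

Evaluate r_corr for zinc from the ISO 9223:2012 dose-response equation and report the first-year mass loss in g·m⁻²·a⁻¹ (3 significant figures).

zinc: f(T) = -0.071·(T−10) [T>10 °C] = -0.8591
  sulphur-dioxide contribution → 1.125 μm/a
  chloride contribution → 6.855 μm/a
  total first-year rate 7.98 μm/a
Convert to mass loss: 7.98 μm/a × 7.14 g/cm³ = 56.98 g·m⁻²·a⁻¹

r_corr = 57.0 g·m⁻²·a⁻¹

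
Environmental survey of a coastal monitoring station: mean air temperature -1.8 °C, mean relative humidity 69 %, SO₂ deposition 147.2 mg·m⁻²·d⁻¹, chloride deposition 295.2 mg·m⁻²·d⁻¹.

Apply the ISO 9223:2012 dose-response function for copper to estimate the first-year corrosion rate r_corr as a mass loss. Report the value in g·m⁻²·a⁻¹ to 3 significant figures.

r_corr = 6.99 g·m⁻²·a⁻¹

copper: f(T) = +0.126·(T−10) [T≤10 °C] = -1.4868
  Pd branch = 0.0053·Pd^0.26·e^(0.059·RH+f) = 0.2572 μm/a
  Sd branch = 0.01025·Sd^0.27·e^(0.036·RH+0.049·T) = 0.5226 μm/a
  r_corr = 0.2572 + 0.5226 = 0.7797 μm/a
Convert to mass loss: 0.7797 μm/a × 8.96 g/cm³ = 6.986 g·m⁻²·a⁻¹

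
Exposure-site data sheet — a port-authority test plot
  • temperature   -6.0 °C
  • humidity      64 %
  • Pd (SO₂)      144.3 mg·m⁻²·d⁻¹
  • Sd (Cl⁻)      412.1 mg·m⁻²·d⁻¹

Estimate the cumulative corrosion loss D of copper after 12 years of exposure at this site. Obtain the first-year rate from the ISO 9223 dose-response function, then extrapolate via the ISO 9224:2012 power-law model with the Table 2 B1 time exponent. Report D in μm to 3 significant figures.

D(12) = 2.63 μm

copper: temperature factor f = +0.126·(-16.0) = -2.0160
  sulphur-dioxide contribution → 0.1122 μm/a
  chloride contribution → 0.3888 μm/a
  ⇒ r_corr(copper) = 0.501 μm/a
Long-term exponent b (ISO 9224 Table 2, B1) = 0.667
  D(12) = 0.501 × 12^0.667 = 0.501 × 5.246 = 2.628 μm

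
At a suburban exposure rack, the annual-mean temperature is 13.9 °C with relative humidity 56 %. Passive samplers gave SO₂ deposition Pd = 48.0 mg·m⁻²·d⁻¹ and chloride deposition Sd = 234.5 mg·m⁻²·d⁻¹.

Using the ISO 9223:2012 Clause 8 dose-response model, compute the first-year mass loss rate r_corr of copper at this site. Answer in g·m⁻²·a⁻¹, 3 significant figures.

r_corr = 8.54 g·m⁻²·a⁻¹

copper: T>10 °C ⇒ hinge -0.080·(13.9−10) = -0.3120
  sulphur-dioxide contribution → 0.2889 μm/a
  chloride contribution → 0.6637 μm/a
  ⇒ r_corr(copper) = 0.9527 μm/a
Convert to mass loss: 0.9527 μm/a × 8.96 g/cm³ = 8.536 g·m⁻²·a⁻¹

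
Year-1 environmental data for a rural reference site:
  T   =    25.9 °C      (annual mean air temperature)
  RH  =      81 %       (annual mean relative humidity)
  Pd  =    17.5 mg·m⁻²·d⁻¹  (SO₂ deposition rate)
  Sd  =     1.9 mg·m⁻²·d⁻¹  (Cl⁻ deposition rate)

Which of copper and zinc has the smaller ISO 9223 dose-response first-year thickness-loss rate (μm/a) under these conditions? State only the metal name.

zinc

copper: f(T) = -0.080·(T−10) [T>10 °C] = -1.2720
  Pd branch = 0.0053·Pd^0.26·e^(0.059·RH+f) = 0.372 μm/a
  Cl⁻ term: 0.01025·1.9^0.27·exp(0.036·81+0.049·25.9) = 0.8009
  r_corr = 0.372 + 0.8009 = 1.173 μm/a
zinc: T>10 °C ⇒ hinge -0.071·(25.9−10) = -1.1289
  SO₂ term: 0.0129·17.5^0.44·exp(0.046·81-1.1289) = 0.6101
  Cl⁻ term: 0.0175·1.9^0.57·exp(0.008·81+0.085·25.9) = 0.436
  r_corr = 0.6101 + 0.436 = 1.046 μm/a
Ordering by μm/a: copper (1.17) > zinc (1.05)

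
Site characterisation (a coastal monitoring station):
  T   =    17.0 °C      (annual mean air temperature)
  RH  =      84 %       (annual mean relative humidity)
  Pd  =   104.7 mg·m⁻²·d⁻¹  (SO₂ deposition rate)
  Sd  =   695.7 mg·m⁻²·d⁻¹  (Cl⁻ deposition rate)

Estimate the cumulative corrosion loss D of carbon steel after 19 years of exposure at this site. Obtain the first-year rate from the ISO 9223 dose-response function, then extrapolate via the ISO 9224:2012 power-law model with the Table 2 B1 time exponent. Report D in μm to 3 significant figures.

D(19) = 1.21e+03 μm

carbon steel: f(T) = -0.054·(T−10) [T>10 °C] = -0.3780
  sulphur-dioxide contribution → 73.08 μm/a
  chloride contribution → 186.2 μm/a
  total first-year rate 259.3 μm/a
Long-term exponent b (ISO 9224 Table 2, B1) = 0.523
  D(19) = 259.3 × 19^0.523 = 259.3 × 4.664 = 1210 μm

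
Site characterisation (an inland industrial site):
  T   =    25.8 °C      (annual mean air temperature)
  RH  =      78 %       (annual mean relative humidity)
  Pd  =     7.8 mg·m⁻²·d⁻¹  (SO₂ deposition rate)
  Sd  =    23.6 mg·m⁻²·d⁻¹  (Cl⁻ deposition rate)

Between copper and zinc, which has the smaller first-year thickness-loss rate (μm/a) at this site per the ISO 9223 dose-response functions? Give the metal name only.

copper

copper: f(T) = -0.080·(T−10) [T>10 °C] = -1.2640
  Pd branch = 0.0053·Pd^0.26·e^(0.059·RH+f) = 0.2546 μm/a
  Sd branch = 0.01025·Sd^0.27·e^(0.036·RH+0.049·T) = 1.412 μm/a
  sum: 0.2546 + 1.412 → r_corr = 1.667 μm/a
zinc: T>10 °C ⇒ hinge -0.071·(25.8−10) = -1.1218
  Pd branch = 0.0129·Pd^0.44·e^(0.046·RH+f) = 0.3751 μm/a
  Cl⁻ term: 0.0175·23.6^0.57·exp(0.008·78+0.085·25.8) = 1.774
  sum: 0.3751 + 1.774 → r_corr = 2.149 μm/a
Ordering by μm/a: zinc (2.15) > copper (1.67)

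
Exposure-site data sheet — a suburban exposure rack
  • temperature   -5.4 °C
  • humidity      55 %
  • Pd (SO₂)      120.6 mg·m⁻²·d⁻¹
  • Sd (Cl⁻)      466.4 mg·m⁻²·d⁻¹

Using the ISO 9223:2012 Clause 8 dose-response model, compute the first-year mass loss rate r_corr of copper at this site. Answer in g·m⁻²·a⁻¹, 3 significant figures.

r_corr = 3.29 g·m⁻²·a⁻¹

copper: f(T) = +0.126·(T−10) [T≤10 °C] = -1.9404
  SO₂ term: 0.0053·120.6^0.26·exp(0.059·55-1.9404) = 0.06792
  Sd branch = 0.01025·Sd^0.27·e^(0.036·RH+0.049·T) = 0.2994 μm/a
  sum: 0.06792 + 0.2994 → r_corr = 0.3673 μm/a
Convert to mass loss: 0.3673 μm/a × 8.96 g/cm³ = 3.291 g·m⁻²·a⁻¹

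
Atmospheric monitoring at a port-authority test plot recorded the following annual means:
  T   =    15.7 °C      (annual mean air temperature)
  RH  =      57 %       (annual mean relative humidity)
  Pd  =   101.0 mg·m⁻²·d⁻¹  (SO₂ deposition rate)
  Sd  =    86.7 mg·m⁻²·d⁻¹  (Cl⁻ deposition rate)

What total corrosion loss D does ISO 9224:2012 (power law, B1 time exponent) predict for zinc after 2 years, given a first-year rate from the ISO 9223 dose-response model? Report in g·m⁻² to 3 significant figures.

D(2) = 28.1 g·m⁻²

zinc: T>10 °C ⇒ hinge -0.071·(15.7−10) = -0.4047
  sulphur-dioxide contribution → 0.9025 μm/a
  chloride contribution → 1.334 μm/a
  ⇒ r_corr(zinc) = 2.237 μm/a
ISO 9224: D(t) = r_corr · t^b with b = 0.813 (zinc, B1)
  D(2) = 2.237 × 2^0.813 = 2.237 × 1.757 = 3.93 μm
  Mass loss = 3.93 μm × 7.14 g/cm³ = 28.06 g·m⁻²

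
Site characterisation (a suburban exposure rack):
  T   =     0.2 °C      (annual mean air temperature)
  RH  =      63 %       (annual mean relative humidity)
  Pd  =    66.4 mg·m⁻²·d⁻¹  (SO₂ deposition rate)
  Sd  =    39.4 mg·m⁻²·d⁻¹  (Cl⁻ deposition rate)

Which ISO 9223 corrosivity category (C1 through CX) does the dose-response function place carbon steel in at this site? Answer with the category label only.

C2

carbon steel: T≤10 °C ⇒ hinge +0.150·(0.2−10) = -1.4700
  sulphur-dioxide contribution → 12.71 μm/a
  chloride contribution → 8.02 μm/a
  total first-year rate 20.73 μm/a
20.7 μm/a falls in (1.3, 25] for carbon steel → category C2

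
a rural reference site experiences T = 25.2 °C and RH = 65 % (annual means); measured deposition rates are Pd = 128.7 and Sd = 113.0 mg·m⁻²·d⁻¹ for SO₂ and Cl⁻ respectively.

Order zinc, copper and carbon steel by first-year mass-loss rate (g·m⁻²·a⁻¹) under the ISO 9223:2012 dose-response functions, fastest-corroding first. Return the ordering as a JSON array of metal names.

zinc: T>10 °C ⇒ hinge -0.071·(25.2−10) = -1.0792
  Pd branch = 0.0129·Pd^0.44·e^(0.046·RH+f) = 0.739 μm/a
  Sd branch = 0.0175·Sd^0.57·e^(0.008·RH+0.085·T) = 3.71 μm/a
  r_corr = 0.739 + 3.71 = 4.449 μm/a
  mass loss = 4.449 μm/a × 7.14 g/cm³ = 31.77 g·m⁻²·a⁻¹
copper: temperature factor f = -0.080·(15.2) = -1.2160
  SO₂ term: 0.0053·128.7^0.26·exp(0.059·65-1.2160) = 0.2571
  Sd branch = 0.01025·Sd^0.27·e^(0.036·RH+0.049·T) = 1.311 μm/a
  sum: 0.2571 + 1.311 → r_corr = 1.568 μm/a
  mass loss = 1.568 μm/a × 8.96 g/cm³ = 14.05 g·m⁻²·a⁻¹
carbon steel: temperature factor f = -0.054·(15.2) = -0.8208
  SO₂ term: 1.77·128.7^0.52·exp(0.02·65-0.8208) = 35.73
  Cl⁻ term: 0.102·113.0^0.62·exp(0.033·65+0.04·25.2) = 44.75
  r_corr = 35.73 + 44.75 = 80.49 μm/a
  mass loss = 80.49 μm/a × 7.85 g/cm³ = 631.8 g·m⁻²·a⁻¹
Ordering by g·m⁻²·a⁻¹: carbon steel (632) > zinc (31.8) > copper (14)

["carbon steel", "zinc", "copper"]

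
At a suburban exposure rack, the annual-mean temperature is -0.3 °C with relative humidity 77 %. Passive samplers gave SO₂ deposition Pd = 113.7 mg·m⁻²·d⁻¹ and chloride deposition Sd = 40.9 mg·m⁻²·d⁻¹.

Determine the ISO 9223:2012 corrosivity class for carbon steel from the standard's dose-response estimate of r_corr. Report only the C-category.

C3

carbon steel: temperature factor f = +0.150·(-10.3) = -1.5450
  SO₂ term: 1.77·113.7^0.52·exp(0.02·77-1.5450) = 20.64
  Cl⁻ term: 0.102·40.9^0.62·exp(0.033·77+0.04·-0.3) = 12.77
  sum: 20.64 + 12.77 → r_corr = 33.41 μm/a
33.4 μm/a falls in (25, 50] for carbon steel → category C3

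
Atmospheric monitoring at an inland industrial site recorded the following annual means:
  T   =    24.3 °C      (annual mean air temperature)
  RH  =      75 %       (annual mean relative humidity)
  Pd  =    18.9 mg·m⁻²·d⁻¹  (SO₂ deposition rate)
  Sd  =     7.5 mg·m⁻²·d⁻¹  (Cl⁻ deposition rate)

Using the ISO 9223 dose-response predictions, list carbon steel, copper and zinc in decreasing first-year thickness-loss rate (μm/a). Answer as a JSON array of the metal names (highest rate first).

carbon steel: T>10 °C ⇒ hinge -0.054·(24.3−10) = -0.7722
  Pd branch = 1.77·Pd^0.52·e^(0.02·RH+f) = 16.9 μm/a
  Sd branch = 0.102·Sd^0.62·e^(0.033·RH+0.04·T) = 11.17 μm/a
  r_corr = 16.9 + 11.17 = 28.07 μm/a
copper: temperature factor f = -0.080·(14.3) = -1.1440
  Pd branch = 0.0053·Pd^0.26·e^(0.059·RH+f) = 0.3027 μm/a
  Cl⁻ term: 0.01025·7.5^0.27·exp(0.036·75+0.049·24.3) = 0.8644
  sum: 0.3027 + 0.8644 → r_corr = 1.167 μm/a
zinc: temperature factor f = -0.071·(14.3) = -1.0153
  Pd branch = 0.0129·Pd^0.44·e^(0.046·RH+f) = 0.5365 μm/a
  Cl⁻ term: 0.0175·7.5^0.57·exp(0.008·75+0.085·24.3) = 0.7933
  r_corr = 0.5365 + 0.7933 = 1.33 μm/a
Ordering by μm/a: carbon steel (28.1) > zinc (1.33) > copper (1.17)

["carbon steel", "zinc", "copper"]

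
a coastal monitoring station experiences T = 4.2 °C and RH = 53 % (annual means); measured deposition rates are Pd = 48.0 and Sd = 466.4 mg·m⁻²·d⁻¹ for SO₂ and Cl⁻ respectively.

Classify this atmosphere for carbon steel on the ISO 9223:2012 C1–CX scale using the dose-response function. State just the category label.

C3

carbon steel: f(T) = +0.150·(T−10) [T≤10 °C] = -0.8700
  Pd branch = 1.77·Pd^0.52·e^(0.02·RH+f) = 16.02 μm/a
  Cl⁻ term: 0.102·466.4^0.62·exp(0.033·53+0.04·4.2) = 31.32
  r_corr = 16.02 + 31.32 = 47.34 μm/a
Category bounds: 25…50 μm/a bracket r_corr ⇒ C3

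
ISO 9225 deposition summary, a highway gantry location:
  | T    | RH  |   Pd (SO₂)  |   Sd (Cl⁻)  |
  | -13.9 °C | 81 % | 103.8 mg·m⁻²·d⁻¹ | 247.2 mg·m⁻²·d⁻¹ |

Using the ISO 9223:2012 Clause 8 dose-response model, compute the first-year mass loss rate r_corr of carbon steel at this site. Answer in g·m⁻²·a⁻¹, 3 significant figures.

r_corr = 224 g·m⁻²·a⁻¹

carbon steel: f(T) = +0.150·(T−10) [T≤10 °C] = -3.5850
  sulphur-dioxide contribution → 2.773 μm/a
  chloride contribution → 25.8 μm/a
  ⇒ r_corr(carbon steel) = 28.58 μm/a
Convert to mass loss: 28.58 μm/a × 7.85 g/cm³ = 224.3 g·m⁻²·a⁻¹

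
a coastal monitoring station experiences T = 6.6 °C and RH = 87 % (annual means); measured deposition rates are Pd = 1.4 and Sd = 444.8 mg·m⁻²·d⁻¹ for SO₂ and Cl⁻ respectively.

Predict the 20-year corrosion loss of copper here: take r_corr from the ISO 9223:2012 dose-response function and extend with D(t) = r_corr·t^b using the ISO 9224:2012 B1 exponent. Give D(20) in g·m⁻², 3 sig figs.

D(20) = 154 g·m⁻²

copper: T≤10 °C ⇒ hinge +0.126·(6.6−10) = -0.4284
  sulphur-dioxide contribution → 0.6389 μm/a
  chloride contribution → 1.684 μm/a
  ⇒ r_corr(copper) = 2.323 μm/a
Long-term exponent b (ISO 9224 Table 2, B1) = 0.667
  D(20) = 2.323 × 20^0.667 = 2.323 × 7.375 = 17.13 μm
  Mass loss = 17.13 μm × 8.96 g/cm³ = 153.5 g·m⁻²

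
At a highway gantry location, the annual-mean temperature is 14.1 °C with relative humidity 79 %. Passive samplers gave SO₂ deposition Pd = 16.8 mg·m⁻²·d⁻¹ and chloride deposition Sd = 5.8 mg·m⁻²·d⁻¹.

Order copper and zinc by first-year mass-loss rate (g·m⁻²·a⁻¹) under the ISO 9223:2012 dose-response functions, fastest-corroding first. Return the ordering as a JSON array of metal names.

["copper", "zinc"]

copper: f(T) = -0.080·(T−10) [T>10 °C] = -0.3280
  Pd branch = 0.0053·Pd^0.26·e^(0.059·RH+f) = 0.8407 μm/a
  Cl⁻ term: 0.01025·5.8^0.27·exp(0.036·79+0.049·14.1) = 0.565
  r_corr = 0.8407 + 0.565 = 1.406 μm/a
  mass loss = 1.406 μm/a × 8.96 g/cm³ = 12.6 g·m⁻²·a⁻¹
zinc: f(T) = -0.071·(T−10) [T>10 °C] = -0.2911
  SO₂ term: 0.0129·16.8^0.44·exp(0.046·79-0.2911) = 1.263
  Sd branch = 0.0175·Sd^0.57·e^(0.008·RH+0.085·T) = 0.2973 μm/a
  r_corr = 1.263 + 0.2973 = 1.561 μm/a
  mass loss = 1.561 μm/a × 7.14 g/cm³ = 11.14 g·m⁻²·a⁻¹
Ordering by g·m⁻²·a⁻¹: copper (12.6) > zinc (11.1)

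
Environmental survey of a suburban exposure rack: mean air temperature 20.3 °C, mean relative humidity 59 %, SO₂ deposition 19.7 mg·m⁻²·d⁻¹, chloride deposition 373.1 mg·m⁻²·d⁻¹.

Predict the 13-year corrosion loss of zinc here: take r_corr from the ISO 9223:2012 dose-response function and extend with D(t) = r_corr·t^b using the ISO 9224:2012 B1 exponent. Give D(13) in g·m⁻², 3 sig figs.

D(13) = 285 g·m⁻²

zinc: temperature factor f = -0.071·(10.3) = -0.7313
  SO₂ term: 0.0129·19.7^0.44·exp(0.046·59-0.7313) = 0.3477
  Sd branch = 0.0175·Sd^0.57·e^(0.008·RH+0.085·T) = 4.606 μm/a
  r_corr = 0.3477 + 4.606 = 4.954 μm/a
Long-term exponent b (ISO 9224 Table 2, B1) = 0.813
  D(13) = 4.954 × 13^0.813 = 4.954 × 8.047 = 39.86 μm
  Mass loss = 39.86 μm × 7.14 g/cm³ = 284.6 g·m⁻²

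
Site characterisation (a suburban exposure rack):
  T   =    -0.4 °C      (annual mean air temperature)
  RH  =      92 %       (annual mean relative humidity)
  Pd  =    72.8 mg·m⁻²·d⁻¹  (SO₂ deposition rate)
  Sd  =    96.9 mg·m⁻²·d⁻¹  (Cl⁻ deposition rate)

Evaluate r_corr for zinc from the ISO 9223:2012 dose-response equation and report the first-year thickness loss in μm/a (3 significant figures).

zinc: temperature factor f = +0.038·(-10.4) = -0.3952
  Pd branch = 0.0129·Pd^0.44·e^(0.046·RH+f) = 3.947 μm/a
  Sd branch = 0.0175·Sd^0.57·e^(0.008·RH+0.085·T) = 0.4788 μm/a
  sum: 3.947 + 0.4788 → r_corr = 4.425 μm/a

r_corr = 4.43 μm/a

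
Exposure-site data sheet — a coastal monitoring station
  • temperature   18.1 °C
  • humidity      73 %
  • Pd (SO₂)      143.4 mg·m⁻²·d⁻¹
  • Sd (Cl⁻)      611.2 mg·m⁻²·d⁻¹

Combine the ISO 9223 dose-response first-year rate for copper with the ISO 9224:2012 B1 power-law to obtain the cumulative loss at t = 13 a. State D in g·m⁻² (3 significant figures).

copper: f(T) = -0.080·(T−10) [T>10 °C] = -0.6480
  SO₂ term: 0.0053·143.4^0.26·exp(0.059·73-0.6480) = 0.7483
  Sd branch = 0.01025·Sd^0.27·e^(0.036·RH+0.049·T) = 1.948 μm/a
  sum: 0.7483 + 1.948 → r_corr = 2.696 μm/a
Long-term exponent b (ISO 9224 Table 2, B1) = 0.667
  D(13) = 2.696 × 13^0.667 = 2.696 × 5.534 = 14.92 μm
  Mass loss = 14.92 μm × 8.96 g/cm³ = 133.7 g·m⁻²

D(13) = 134 g·m⁻²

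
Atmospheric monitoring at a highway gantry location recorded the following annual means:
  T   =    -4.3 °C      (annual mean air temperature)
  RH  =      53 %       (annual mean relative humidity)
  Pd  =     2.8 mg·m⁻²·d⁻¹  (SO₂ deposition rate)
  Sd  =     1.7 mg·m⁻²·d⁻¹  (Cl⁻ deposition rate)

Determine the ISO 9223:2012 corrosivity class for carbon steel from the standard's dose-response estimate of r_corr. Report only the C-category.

C2

carbon steel: f(T) = +0.150·(T−10) [T≤10 °C] = -2.1450
  SO₂ term: 1.77·2.8^0.52·exp(0.02·53-2.1450) = 1.022
  Sd branch = 0.102·Sd^0.62·e^(0.033·RH+0.04·T) = 0.6861 μm/a
  r_corr = 1.022 + 0.6861 = 1.708 μm/a
ISO 9223 Table 2 (carbon steel): 1.3 < 1.71 ≤ 25 μm/a ⇒ C2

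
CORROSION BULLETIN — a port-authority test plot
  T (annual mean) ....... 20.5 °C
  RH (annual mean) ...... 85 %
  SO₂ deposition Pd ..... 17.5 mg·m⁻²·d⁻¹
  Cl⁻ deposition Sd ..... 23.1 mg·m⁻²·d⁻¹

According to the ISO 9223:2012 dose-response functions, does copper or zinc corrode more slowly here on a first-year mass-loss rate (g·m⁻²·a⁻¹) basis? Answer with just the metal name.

copper: T>10 °C ⇒ hinge -0.080·(20.5−10) = -0.8400
  Pd branch = 0.0053·Pd^0.26·e^(0.059·RH+f) = 0.7255 μm/a
  Sd branch = 0.01025·Sd^0.27·e^(0.036·RH+0.049·T) = 1.393 μm/a
  sum: 0.7255 + 1.393 → r_corr = 2.119 μm/a
  mass loss = 2.119 μm/a × 8.96 g/cm³ = 18.99 g·m⁻²·a⁻¹
zinc: T>10 °C ⇒ hinge -0.071·(20.5−10) = -0.7455
  Pd branch = 0.0129·Pd^0.44·e^(0.046·RH+f) = 1.076 μm/a
  Sd branch = 0.0175·Sd^0.57·e^(0.008·RH+0.085·T) = 1.181 μm/a
  sum: 1.076 + 1.181 → r_corr = 2.257 μm/a
  mass loss = 2.257 μm/a × 7.14 g/cm³ = 16.12 g·m⁻²·a⁻¹
Ordering by g·m⁻²·a⁻¹: copper (19) > zinc (16.1)

zinc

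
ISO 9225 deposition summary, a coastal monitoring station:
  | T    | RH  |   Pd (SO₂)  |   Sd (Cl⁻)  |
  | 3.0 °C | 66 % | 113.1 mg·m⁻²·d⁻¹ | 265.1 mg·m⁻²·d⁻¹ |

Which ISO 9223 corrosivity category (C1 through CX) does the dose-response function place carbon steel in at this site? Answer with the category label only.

C4

carbon steel: T≤10 °C ⇒ hinge +0.150·(3.0−10) = -1.0500
  SO₂ term: 1.77·113.1^0.52·exp(0.02·66-1.0500) = 27.1
  Sd branch = 0.102·Sd^0.62·e^(0.033·RH+0.04·T) = 32.29 μm/a
  r_corr = 27.1 + 32.29 = 59.4 μm/a
Category bounds: 50…80 μm/a bracket r_corr ⇒ C4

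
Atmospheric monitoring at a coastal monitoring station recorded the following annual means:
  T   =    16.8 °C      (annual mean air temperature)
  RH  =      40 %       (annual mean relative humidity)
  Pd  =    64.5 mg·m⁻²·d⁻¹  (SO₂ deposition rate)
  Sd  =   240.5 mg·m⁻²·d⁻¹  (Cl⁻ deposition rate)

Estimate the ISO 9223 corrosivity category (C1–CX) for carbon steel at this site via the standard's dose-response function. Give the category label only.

C3

carbon steel: T>10 °C ⇒ hinge -0.054·(16.8−10) = -0.3672
  sulphur-dioxide contribution → 23.82 μm/a
  chloride contribution → 22.39 μm/a
  total first-year rate 46.21 μm/a
Category bounds: 25…50 μm/a bracket r_corr ⇒ C3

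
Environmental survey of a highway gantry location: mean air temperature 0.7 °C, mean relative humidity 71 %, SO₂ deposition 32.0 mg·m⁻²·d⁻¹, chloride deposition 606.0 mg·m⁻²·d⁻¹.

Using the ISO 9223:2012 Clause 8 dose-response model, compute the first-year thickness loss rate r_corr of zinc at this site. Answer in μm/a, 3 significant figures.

r_corr = 2.35 μm/a

zinc: temperature factor f = +0.038·(-9.3) = -0.3534
  SO₂ term: 0.0129·32.0^0.44·exp(0.046·71-0.3534) = 1.091
  Cl⁻ term: 0.0175·606.0^0.57·exp(0.008·71+0.085·0.7) = 1.263
  sum: 1.091 + 1.263 → r_corr = 2.354 μm/a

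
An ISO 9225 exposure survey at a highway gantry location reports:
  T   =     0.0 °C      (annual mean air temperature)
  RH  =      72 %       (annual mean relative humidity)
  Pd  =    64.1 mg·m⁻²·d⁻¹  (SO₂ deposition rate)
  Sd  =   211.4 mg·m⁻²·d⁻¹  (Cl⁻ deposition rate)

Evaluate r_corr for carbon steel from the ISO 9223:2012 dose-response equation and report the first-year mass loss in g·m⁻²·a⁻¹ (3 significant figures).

r_corr = 352 g·m⁻²·a⁻¹

carbon steel: temperature factor f = +0.150·(-10.0) = -1.5000
  Pd branch = 1.77·Pd^0.52·e^(0.02·RH+f) = 14.5 μm/a
  Cl⁻ term: 0.102·211.4^0.62·exp(0.033·72+0.04·0.0) = 30.34
  r_corr = 14.5 + 30.34 = 44.85 μm/a
Convert to mass loss: 44.85 μm/a × 7.85 g/cm³ = 352 g·m⁻²·a⁻¹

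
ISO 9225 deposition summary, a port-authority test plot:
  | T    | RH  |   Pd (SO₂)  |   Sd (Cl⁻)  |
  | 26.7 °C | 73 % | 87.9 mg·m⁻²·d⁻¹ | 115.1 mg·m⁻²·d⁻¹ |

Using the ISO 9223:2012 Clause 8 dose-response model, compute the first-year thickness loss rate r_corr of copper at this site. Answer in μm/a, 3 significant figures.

copper: temperature factor f = -0.080·(16.7) = -1.3360
  Pd branch = 0.0053·Pd^0.26·e^(0.059·RH+f) = 0.3311 μm/a
  Cl⁻ term: 0.01025·115.1^0.27·exp(0.036·73+0.049·26.7) = 1.891
  r_corr = 0.3311 + 1.891 = 2.222 μm/a

r_corr = 2.22 μm/a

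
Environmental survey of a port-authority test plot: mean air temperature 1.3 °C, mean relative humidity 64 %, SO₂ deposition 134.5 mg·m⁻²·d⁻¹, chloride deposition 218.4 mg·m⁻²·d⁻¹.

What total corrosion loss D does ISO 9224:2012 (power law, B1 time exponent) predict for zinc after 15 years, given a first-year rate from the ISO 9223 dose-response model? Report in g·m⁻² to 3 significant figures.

zinc: T≤10 °C ⇒ hinge +0.038·(1.3−10) = -0.3306
  SO₂ term: 0.0129·134.5^0.44·exp(0.046·64-0.3306) = 1.521
  Sd branch = 0.0175·Sd^0.57·e^(0.008·RH+0.085·T) = 0.7027 μm/a
  r_corr = 1.521 + 0.7027 = 2.224 μm/a
Power-law: D(15) = r_corr · 15^0.813
  D(15) = 2.224 × 15^0.813 = 2.224 × 9.04 = 20.1 μm
  Mass loss = 20.1 μm × 7.14 g/cm³ = 143.5 g·m⁻²

D(15) = 144 g·m⁻²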